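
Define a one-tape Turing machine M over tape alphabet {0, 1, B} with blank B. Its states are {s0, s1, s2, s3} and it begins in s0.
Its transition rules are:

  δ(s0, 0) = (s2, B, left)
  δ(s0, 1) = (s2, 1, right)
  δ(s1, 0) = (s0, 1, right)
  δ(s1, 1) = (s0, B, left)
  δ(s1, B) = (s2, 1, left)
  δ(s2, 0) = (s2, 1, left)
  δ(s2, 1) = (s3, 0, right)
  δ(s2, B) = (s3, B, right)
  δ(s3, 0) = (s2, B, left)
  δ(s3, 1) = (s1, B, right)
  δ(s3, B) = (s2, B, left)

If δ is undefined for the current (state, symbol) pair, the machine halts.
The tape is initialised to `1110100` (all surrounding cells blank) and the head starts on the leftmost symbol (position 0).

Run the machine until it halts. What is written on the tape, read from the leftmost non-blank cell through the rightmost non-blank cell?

state=s0 head=0 tape=[1]110100B   (s0,1)→(s2,1,right)
state=s2 head=1 tape=1[1]10100B   (s2,1)→(s3,0,right)
state=s3 head=2 tape=10[1]0100B   (s3,1)→(s1,B,right)
state=s1 head=3 tape=10B[0]100B   (s1,0)→(s0,1,right)
state=s0 head=4 tape=10B1[1]00B   (s0,1)→(s2,1,right)
state=s2 head=5 tape=10B11[0]0B   (s2,0)→(s2,1,left)
state=s2 head=4 tape=10B1[1]10B   (s2,1)→(s3,0,right)
state=s3 head=5 tape=10B10[1]0B   (s3,1)→(s1,B,right)
state=s1 head=6 tape=10B10B[0]B   (s1,0)→(s0,1,right)
state=s0 head=7 tape=10B10B1[B]
The non-blank tape span at halt is 10B10B1.

10B10B1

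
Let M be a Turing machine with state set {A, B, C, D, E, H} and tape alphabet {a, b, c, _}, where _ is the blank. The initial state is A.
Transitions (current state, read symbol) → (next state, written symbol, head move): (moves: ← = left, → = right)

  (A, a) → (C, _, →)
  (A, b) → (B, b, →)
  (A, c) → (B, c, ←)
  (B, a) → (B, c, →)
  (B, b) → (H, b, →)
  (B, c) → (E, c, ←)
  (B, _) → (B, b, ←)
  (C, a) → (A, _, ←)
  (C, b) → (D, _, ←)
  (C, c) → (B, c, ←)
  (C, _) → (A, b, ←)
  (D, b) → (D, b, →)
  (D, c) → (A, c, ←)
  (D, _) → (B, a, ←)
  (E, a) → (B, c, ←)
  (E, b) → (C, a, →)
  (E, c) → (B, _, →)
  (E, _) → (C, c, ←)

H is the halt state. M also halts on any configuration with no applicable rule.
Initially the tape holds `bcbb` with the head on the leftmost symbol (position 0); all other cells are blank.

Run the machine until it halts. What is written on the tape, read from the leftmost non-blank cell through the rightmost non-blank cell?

A | __[b]cbb   read b → write b, move →, go to B
B | __b[c]bb   read c → write c, move ←, go to E
E | __[b]cbb   read b → write a, move →, go to C
C | __a[c]bb   read c → write c, move ←, go to B
B | __[a]cbb   read a → write c, move →, go to B
B | __c[c]bb   read c → write c, move ←, go to E
E | __[c]cbb   read c → write _, move →, go to B
B | ___[c]bb   read c → write c, move ←, go to E
E | __[_]cbb   read _ → write c, move ←, go to C
C | _[_]ccbb   read _ → write b, move ←, go to A
A | [_]bccbb
The non-blank tape span at halt is bccbb.

bccbb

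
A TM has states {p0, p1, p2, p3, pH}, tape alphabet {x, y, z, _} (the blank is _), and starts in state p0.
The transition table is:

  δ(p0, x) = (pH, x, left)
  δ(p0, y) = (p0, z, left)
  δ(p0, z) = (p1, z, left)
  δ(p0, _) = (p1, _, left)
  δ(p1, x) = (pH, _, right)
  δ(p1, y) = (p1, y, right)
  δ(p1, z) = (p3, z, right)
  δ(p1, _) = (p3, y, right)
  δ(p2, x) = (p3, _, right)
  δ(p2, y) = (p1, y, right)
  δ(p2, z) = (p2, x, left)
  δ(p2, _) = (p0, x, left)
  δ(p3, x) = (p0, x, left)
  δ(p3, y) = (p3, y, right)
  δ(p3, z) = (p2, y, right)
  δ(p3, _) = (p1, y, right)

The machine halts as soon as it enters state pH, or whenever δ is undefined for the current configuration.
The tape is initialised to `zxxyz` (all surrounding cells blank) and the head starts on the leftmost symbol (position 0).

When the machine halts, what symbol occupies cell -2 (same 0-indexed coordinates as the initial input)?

p0 | ___[z]xxyz   read z → write z, move left, go to p1
p1 | __[_]zxxyz   read _ → write y, move right, go to p3
p3 | __y[z]xxyz   read z → write y, move right, go to p2
p2 | __yy[x]xyz   read x → write _, move right, go to p3
p3 | __yy_[x]yz   read x → write x, move left, go to p0
p0 | __yy[_]xyz   read _ → write _, move left, go to p1
p1 | __y[y]_xyz   read y → write y, move right, go to p1
p1 | __yy[_]xyz   read _ → write y, move right, go to p3
p3 | __yyy[x]yz   read x → write x, move left, go to p0
p0 | __yy[y]xyz   read y → write z, move left, go to p0
p0 | __y[y]zxyz   read y → write z, move left, go to p0
p0 | __[y]zzxyz   read y → write z, move left, go to p0
p0 | _[_]zzzxyz   read _ → write _, move left, go to p1
p1 | [_]_zzzxyz   read _ → write y, move right, go to p3
p3 | y[_]zzzxyz   read _ → write y, move right, go to p1
p1 | yy[z]zzxyz   read z → write z, move right, go to p3
p3 | yyz[z]zxyz   read z → write y, move right, go to p2
p2 | yyzy[z]xyz   read z → write x, move left, go to p2
p2 | yyz[y]xxyz   read y → write y, move right, go to p1
p1 | yyzy[x]xyz   read x → write _, move right, go to pH
pH | yyzy_[x]yz
Cell -2 holds y when M halts.

y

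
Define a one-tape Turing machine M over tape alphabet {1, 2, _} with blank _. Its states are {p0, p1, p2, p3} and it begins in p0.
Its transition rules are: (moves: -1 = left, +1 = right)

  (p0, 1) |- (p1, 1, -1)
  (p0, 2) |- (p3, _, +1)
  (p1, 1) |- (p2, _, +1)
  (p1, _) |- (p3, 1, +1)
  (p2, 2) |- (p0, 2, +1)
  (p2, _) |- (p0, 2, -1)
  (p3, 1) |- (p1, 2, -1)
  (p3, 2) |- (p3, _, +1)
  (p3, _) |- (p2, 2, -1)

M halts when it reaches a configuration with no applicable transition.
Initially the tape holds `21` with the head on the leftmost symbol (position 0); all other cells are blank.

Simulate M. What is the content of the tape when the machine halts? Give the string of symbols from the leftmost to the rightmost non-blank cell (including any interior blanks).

p0 | _[2]1__   read 2 → write _, move +1, go to p3
p3 | __[1]__   read 1 → write 2, move -1, go to p1
p1 | _[_]2__   read _ → write 1, move +1, go to p3
p3 | _1[2]__   read 2 → write _, move +1, go to p3
p3 | _1_[_]_   read _ → write 2, move -1, go to p2
p2 | _1[_]2_   read _ → write 2, move -1, go to p0
p0 | _[1]22_   read 1 → write 1, move -1, go to p1
p1 | [_]122_   read _ → write 1, move +1, go to p3
p3 | 1[1]22_   read 1 → write 2, move -1, go to p1
p1 | [1]222_   read 1 → write _, move +1, go to p2
p2 | _[2]22_   read 2 → write 2, move +1, go to p0
p0 | _2[2]2_   read 2 → write _, move +1, go to p3
p3 | _2_[2]_   read 2 → write _, move +1, go to p3
p3 | _2__[_]   read _ → write 2, move -1, go to p2
p2 | _2_[_]2   read _ → write 2, move -1, go to p0
p0 | _2[_]22
The non-blank tape span at halt is 2_22.

2_22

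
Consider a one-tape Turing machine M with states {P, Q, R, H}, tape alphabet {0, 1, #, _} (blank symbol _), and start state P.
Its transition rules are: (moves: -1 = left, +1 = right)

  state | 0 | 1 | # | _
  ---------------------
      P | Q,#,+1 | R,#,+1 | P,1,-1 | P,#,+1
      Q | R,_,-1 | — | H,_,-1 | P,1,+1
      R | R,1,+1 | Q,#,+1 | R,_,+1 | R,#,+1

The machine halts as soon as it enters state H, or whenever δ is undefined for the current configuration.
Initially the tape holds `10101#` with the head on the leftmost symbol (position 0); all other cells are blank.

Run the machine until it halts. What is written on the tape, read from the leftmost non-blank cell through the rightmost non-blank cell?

state=P head=0 tape=[1]0101#   (P,1)→(R,#,+1)
state=R head=1 tape=#[0]101#   (R,0)→(R,1,+1)
state=R head=2 tape=#1[1]01#   (R,1)→(Q,#,+1)
state=Q head=3 tape=#1#[0]1#   (Q,0)→(R,_,-1)
state=R head=2 tape=#1[#]_1#   (R,#)→(R,_,+1)
state=R head=3 tape=#1_[_]1#   (R,_)→(R,#,+1)
state=R head=4 tape=#1_#[1]#   (R,1)→(Q,#,+1)
state=Q head=5 tape=#1_##[#]   (Q,#)→(H,_,-1)
state=H head=4 tape=#1_#[#]_
The non-blank tape span at halt is #1_##.

#1_##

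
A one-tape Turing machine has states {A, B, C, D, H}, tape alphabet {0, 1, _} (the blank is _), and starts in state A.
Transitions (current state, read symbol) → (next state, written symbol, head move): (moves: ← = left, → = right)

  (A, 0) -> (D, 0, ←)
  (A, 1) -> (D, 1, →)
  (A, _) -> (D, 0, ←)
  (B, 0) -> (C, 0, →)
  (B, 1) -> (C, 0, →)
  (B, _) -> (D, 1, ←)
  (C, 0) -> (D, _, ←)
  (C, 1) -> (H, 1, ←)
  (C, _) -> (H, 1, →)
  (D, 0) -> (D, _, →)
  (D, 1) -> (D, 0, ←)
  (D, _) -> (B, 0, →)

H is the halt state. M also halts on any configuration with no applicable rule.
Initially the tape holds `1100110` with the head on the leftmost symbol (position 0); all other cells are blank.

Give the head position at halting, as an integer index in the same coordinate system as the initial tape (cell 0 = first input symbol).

4

A | _[1]100110   read 1 → write 1, move →, go to D
D | _1[1]00110   read 1 → write 0, move ←, go to D
D | _[1]000110   read 1 → write 0, move ←, go to D
D | [_]0000110   read _ → write 0, move →, go to B
B | 0[0]000110   read 0 → write 0, move →, go to C
C | 00[0]00110   read 0 → write _, move ←, go to D
D | 0[0]_00110   read 0 → write _, move →, go to D
D | 0_[_]00110   read _ → write 0, move →, go to B
B | 0_0[0]0110   read 0 → write 0, move →, go to C
C | 0_00[0]110   read 0 → write _, move ←, go to D
D | 0_0[0]_110   read 0 → write _, move →, go to D
D | 0_0_[_]110   read _ → write 0, move →, go to B
B | 0_0_0[1]10   read 1 → write 0, move →, go to C
C | 0_0_00[1]0   read 1 → write 1, move ←, go to H
H | 0_0_0[0]10
At halt the head is at cell 4.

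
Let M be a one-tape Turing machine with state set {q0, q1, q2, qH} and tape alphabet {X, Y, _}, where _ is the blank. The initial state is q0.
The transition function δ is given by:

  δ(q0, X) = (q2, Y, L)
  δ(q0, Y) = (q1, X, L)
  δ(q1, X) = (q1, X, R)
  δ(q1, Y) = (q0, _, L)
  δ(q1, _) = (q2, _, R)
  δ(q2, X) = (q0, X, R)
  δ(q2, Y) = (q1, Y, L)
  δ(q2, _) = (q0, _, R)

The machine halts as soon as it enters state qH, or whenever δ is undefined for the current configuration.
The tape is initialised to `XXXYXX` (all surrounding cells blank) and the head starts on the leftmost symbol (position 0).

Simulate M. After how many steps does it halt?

26

q0 | _[X]XXYXX___   read X → write Y, move L, go to q2
q2 | [_]YXXYXX___   read _ → write _, move R, go to q0
q0 | _[Y]XXYXX___   read Y → write X, move L, go to q1
q1 | [_]XXXYXX___   read _ → write _, move R, go to q2
q2 | _[X]XXYXX___   read X → write X, move R, go to q0
q0 | _X[X]XYXX___   read X → write Y, move L, go to q2
q2 | _[X]YXYXX___   read X → write X, move R, go to q0
q0 | _X[Y]XYXX___   read Y → write X, move L, go to q1
q1 | _[X]XXYXX___   read X → write X, move R, go to q1
q1 | _X[X]XYXX___   read X → write X, move R, go to q1
q1 | _XX[X]YXX___   read X → write X, move R, go to q1
q1 | _XXX[Y]XX___   read Y → write _, move L, go to q0
q0 | _XX[X]_XX___   read X → write Y, move L, go to q2
q2 | _X[X]Y_XX___   read X → write X, move R, go to q0
q0 | _XX[Y]_XX___   read Y → write X, move L, go to q1
q1 | _X[X]X_XX___   read X → write X, move R, go to q1
q1 | _XX[X]_XX___   read X → write X, move R, go to q1
q1 | _XXX[_]XX___   read _ → write _, move R, go to q2
q2 | _XXX_[X]X___   read X → write X, move R, go to q0
q0 | _XXX_X[X]___   read X → write Y, move L, go to q2
q2 | _XXX_[X]Y___   read X → write X, move R, go to q0
q0 | _XXX_X[Y]___   read Y → write X, move L, go to q1
q1 | _XXX_[X]X___   read X → write X, move R, go to q1
q1 | _XXX_X[X]___   read X → write X, move R, go to q1
q1 | _XXX_XX[_]__   read _ → write _, move R, go to q2
q2 | _XXX_XX_[_]_   read _ → write _, move R, go to q0
q0 | _XXX_XX__[_]
M halts after 26 transitions.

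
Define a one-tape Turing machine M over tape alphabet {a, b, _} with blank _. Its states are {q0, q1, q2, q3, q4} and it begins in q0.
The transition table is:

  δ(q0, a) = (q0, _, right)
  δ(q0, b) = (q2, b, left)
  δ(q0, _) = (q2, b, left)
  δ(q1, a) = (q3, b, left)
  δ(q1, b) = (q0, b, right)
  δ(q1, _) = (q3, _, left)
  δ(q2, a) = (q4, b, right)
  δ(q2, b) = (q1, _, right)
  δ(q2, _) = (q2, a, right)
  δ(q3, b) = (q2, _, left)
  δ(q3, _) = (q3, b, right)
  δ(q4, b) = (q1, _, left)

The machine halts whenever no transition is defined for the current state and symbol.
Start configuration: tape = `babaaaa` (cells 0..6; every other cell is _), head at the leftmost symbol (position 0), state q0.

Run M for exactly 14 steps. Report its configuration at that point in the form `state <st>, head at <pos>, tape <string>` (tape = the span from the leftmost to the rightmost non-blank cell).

state q3, head at 2, tape abb_aaaa

state=q0 head=0 tape=_[b]abaaaa   (q0,b)→(q2,b,left)
state=q2 head=-1 tape=[_]babaaaa   (q2,_)→(q2,a,right)
state=q2 head=0 tape=a[b]abaaaa   (q2,b)→(q1,_,right)
state=q1 head=1 tape=a_[a]baaaa   (q1,a)→(q3,b,left)
state=q3 head=0 tape=a[_]bbaaaa   (q3,_)→(q3,b,right)
state=q3 head=1 tape=ab[b]baaaa   (q3,b)→(q2,_,left)
state=q2 head=0 tape=a[b]_baaaa   (q2,b)→(q1,_,right)
state=q1 head=1 tape=a_[_]baaaa   (q1,_)→(q3,_,left)
state=q3 head=0 tape=a[_]_baaaa   (q3,_)→(q3,b,right)
state=q3 head=1 tape=ab[_]baaaa   (q3,_)→(q3,b,right)
state=q3 head=2 tape=abb[b]aaaa   (q3,b)→(q2,_,left)
state=q2 head=1 tape=ab[b]_aaaa   (q2,b)→(q1,_,right)
state=q1 head=2 tape=ab_[_]aaaa   (q1,_)→(q3,_,left)
state=q3 head=1 tape=ab[_]_aaaa   (q3,_)→(q3,b,right)
state=q3 head=2 tape=abb[_]aaaa
After 14 steps: state q3, head at 2, tape abb_aaaa.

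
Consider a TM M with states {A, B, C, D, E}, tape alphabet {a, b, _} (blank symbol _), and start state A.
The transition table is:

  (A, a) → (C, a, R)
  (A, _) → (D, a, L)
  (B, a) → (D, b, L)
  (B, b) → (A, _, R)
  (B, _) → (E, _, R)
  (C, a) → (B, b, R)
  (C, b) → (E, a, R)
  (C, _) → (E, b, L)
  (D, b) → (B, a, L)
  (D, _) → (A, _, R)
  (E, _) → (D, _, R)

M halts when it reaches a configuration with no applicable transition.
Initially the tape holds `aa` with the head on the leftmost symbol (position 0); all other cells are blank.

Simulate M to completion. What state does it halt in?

E

A | [a]a_____   read a → write a, move R, go to C
C | a[a]_____   read a → write b, move R, go to B
B | ab[_]____   read _ → write _, move R, go to E
E | ab_[_]___   read _ → write _, move R, go to D
D | ab__[_]__   read _ → write _, move R, go to A
A | ab___[_]_   read _ → write a, move L, go to D
D | ab__[_]a_   read _ → write _, move R, go to A
A | ab___[a]_   read a → write a, move R, go to C
C | ab___a[_]   read _ → write b, move L, go to E
E | ab___[a]b
No transition is defined for (E, a); M halts in state E.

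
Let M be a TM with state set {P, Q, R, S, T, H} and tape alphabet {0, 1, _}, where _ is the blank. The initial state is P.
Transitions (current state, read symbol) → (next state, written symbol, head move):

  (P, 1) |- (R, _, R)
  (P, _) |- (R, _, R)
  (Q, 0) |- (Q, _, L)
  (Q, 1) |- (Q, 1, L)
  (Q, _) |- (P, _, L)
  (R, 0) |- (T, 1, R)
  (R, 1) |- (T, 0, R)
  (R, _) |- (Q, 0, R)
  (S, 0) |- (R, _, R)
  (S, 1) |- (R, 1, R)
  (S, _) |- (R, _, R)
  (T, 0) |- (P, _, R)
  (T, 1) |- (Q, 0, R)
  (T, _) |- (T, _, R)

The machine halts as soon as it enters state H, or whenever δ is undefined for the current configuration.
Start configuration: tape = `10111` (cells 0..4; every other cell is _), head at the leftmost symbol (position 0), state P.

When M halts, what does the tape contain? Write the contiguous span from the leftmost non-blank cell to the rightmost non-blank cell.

P | __[1]0111   read 1 → write _, move R, go to R
R | ___[0]111   read 0 → write 1, move R, go to T
T | ___1[1]11   read 1 → write 0, move R, go to Q
Q | ___10[1]1   read 1 → write 1, move L, go to Q
Q | ___1[0]11   read 0 → write _, move L, go to Q
Q | ___[1]_11   read 1 → write 1, move L, go to Q
Q | __[_]1_11   read _ → write _, move L, go to P
P | _[_]_1_11   read _ → write _, move R, go to R
R | __[_]1_11   read _ → write 0, move R, go to Q
Q | __0[1]_11   read 1 → write 1, move L, go to Q
Q | __[0]1_11   read 0 → write _, move L, go to Q
Q | _[_]_1_11   read _ → write _, move L, go to P
P | [_]__1_11   read _ → write _, move R, go to R
R | _[_]_1_11   read _ → write 0, move R, go to Q
Q | _0[_]1_11   read _ → write _, move L, go to P
P | _[0]_1_11
The non-blank tape span at halt is 0_1_11.

0_1_11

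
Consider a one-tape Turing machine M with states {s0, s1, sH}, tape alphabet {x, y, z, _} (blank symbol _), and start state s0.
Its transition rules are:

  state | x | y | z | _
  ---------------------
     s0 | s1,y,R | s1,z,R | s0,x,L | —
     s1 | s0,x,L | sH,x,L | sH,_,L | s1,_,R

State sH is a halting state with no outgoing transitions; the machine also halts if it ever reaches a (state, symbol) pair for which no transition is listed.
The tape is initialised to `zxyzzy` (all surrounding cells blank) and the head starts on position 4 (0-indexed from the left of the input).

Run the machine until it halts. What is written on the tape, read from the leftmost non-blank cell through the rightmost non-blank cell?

xxxxxy

state=s0 head=4 tape=_zxyz[z]y   (s0,z)→(s0,x,L)
state=s0 head=3 tape=_zxy[z]xy   (s0,z)→(s0,x,L)
state=s0 head=2 tape=_zx[y]xxy   (s0,y)→(s1,z,R)
state=s1 head=3 tape=_zxz[x]xy   (s1,x)→(s0,x,L)
state=s0 head=2 tape=_zx[z]xxy   (s0,z)→(s0,x,L)
state=s0 head=1 tape=_z[x]xxxy   (s0,x)→(s1,y,R)
state=s1 head=2 tape=_zy[x]xxy   (s1,x)→(s0,x,L)
state=s0 head=1 tape=_z[y]xxxy   (s0,y)→(s1,z,R)
state=s1 head=2 tape=_zz[x]xxy   (s1,x)→(s0,x,L)
state=s0 head=1 tape=_z[z]xxxy   (s0,z)→(s0,x,L)
state=s0 head=0 tape=_[z]xxxxy   (s0,z)→(s0,x,L)
state=s0 head=-1 tape=[_]xxxxxy
The non-blank tape span at halt is xxxxxy.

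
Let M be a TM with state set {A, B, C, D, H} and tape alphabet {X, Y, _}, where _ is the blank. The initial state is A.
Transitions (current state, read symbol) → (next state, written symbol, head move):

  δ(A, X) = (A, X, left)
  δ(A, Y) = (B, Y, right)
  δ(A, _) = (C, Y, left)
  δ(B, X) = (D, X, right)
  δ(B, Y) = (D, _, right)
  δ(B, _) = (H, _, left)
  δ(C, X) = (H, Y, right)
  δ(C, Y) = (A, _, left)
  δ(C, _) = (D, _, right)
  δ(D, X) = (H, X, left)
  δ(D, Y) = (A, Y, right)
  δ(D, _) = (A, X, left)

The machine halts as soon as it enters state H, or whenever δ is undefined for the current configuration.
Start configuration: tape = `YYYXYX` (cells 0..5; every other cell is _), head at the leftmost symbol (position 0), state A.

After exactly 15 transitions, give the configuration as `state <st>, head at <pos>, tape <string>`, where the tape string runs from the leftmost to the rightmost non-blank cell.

A | [Y]YYXYX_   read Y → write Y, move right, go to B
B | Y[Y]YXYX_   read Y → write _, move right, go to D
D | Y_[Y]XYX_   read Y → write Y, move right, go to A
A | Y_Y[X]YX_   read X → write X, move left, go to A
A | Y_[Y]XYX_   read Y → write Y, move right, go to B
B | Y_Y[X]YX_   read X → write X, move right, go to D
D | Y_YX[Y]X_   read Y → write Y, move right, go to A
A | Y_YXY[X]_   read X → write X, move left, go to A
A | Y_YX[Y]X_   read Y → write Y, move right, go to B
B | Y_YXY[X]_   read X → write X, move right, go to D
D | Y_YXYX[_]   read _ → write X, move left, go to A
A | Y_YXY[X]X   read X → write X, move left, go to A
A | Y_YX[Y]XX   read Y → write Y, move right, go to B
B | Y_YXY[X]X   read X → write X, move right, go to D
D | Y_YXYX[X]   read X → write X, move left, go to H
H | Y_YXY[X]X
After 15 steps: state H, head at 5, tape Y_YXYXX.

state H, head at 5, tape Y_YXYXX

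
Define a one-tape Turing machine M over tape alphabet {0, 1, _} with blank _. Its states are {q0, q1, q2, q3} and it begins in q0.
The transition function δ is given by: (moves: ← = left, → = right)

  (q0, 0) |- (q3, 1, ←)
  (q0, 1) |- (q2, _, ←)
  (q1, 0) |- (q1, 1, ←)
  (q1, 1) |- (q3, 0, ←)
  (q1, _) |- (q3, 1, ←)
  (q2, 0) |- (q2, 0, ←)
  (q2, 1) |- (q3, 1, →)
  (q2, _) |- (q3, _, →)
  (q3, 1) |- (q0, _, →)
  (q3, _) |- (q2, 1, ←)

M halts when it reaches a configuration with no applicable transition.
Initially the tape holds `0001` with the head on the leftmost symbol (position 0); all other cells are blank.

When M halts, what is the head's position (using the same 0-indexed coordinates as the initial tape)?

4

state=q0 head=0 tape=__[0]001_   (q0,0)→(q3,1,←)
state=q3 head=-1 tape=_[_]1001_   (q3,_)→(q2,1,←)
state=q2 head=-2 tape=[_]11001_   (q2,_)→(q3,_,→)
state=q3 head=-1 tape=_[1]1001_   (q3,1)→(q0,_,→)
state=q0 head=0 tape=__[1]001_   (q0,1)→(q2,_,←)
state=q2 head=-1 tape=_[_]_001_   (q2,_)→(q3,_,→)
state=q3 head=0 tape=__[_]001_   (q3,_)→(q2,1,←)
state=q2 head=-1 tape=_[_]1001_   (q2,_)→(q3,_,→)
state=q3 head=0 tape=__[1]001_   (q3,1)→(q0,_,→)
state=q0 head=1 tape=___[0]01_   (q0,0)→(q3,1,←)
state=q3 head=0 tape=__[_]101_   (q3,_)→(q2,1,←)
state=q2 head=-1 tape=_[_]1101_   (q2,_)→(q3,_,→)
state=q3 head=0 tape=__[1]101_   (q3,1)→(q0,_,→)
state=q0 head=1 tape=___[1]01_   (q0,1)→(q2,_,←)
state=q2 head=0 tape=__[_]_01_   (q2,_)→(q3,_,→)
state=q3 head=1 tape=___[_]01_   (q3,_)→(q2,1,←)
state=q2 head=0 tape=__[_]101_   (q2,_)→(q3,_,→)
state=q3 head=1 tape=___[1]01_   (q3,1)→(q0,_,→)
state=q0 head=2 tape=____[0]1_   (q0,0)→(q3,1,←)
state=q3 head=1 tape=___[_]11_   (q3,_)→(q2,1,←)
state=q2 head=0 tape=__[_]111_   (q2,_)→(q3,_,→)
state=q3 head=1 tape=___[1]11_   (q3,1)→(q0,_,→)
state=q0 head=2 tape=____[1]1_   (q0,1)→(q2,_,←)
state=q2 head=1 tape=___[_]_1_   (q2,_)→(q3,_,→)
state=q3 head=2 tape=____[_]1_   (q3,_)→(q2,1,←)
state=q2 head=1 tape=___[_]11_   (q2,_)→(q3,_,→)
state=q3 head=2 tape=____[1]1_   (q3,1)→(q0,_,→)
state=q0 head=3 tape=_____[1]_   (q0,1)→(q2,_,←)
state=q2 head=2 tape=____[_]__   (q2,_)→(q3,_,→)
state=q3 head=3 tape=_____[_]_   (q3,_)→(q2,1,←)
state=q2 head=2 tape=____[_]1_   (q2,_)→(q3,_,→)
state=q3 head=3 tape=_____[1]_   (q3,1)→(q0,_,→)
state=q0 head=4 tape=______[_]
At halt the head is at cell 4.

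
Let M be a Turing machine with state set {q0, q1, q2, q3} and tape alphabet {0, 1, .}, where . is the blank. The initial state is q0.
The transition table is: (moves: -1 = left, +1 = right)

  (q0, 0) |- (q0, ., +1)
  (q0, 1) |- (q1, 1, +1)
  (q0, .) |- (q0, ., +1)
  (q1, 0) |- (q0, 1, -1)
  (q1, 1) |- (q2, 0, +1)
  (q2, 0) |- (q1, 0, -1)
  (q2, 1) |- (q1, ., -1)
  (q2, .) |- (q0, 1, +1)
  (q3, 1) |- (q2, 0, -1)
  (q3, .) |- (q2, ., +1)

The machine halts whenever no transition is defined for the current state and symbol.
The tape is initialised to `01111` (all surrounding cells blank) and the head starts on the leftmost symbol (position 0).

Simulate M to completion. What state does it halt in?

q0 | [0]1111.   read 0 → write ., move +1, go to q0
q0 | .[1]111.   read 1 → write 1, move +1, go to q1
q1 | .1[1]11.   read 1 → write 0, move +1, go to q2
q2 | .10[1]1.   read 1 → write ., move -1, go to q1
q1 | .1[0].1.   read 0 → write 1, move -1, go to q0
q0 | .[1]1.1.   read 1 → write 1, move +1, go to q1
q1 | .1[1].1.   read 1 → write 0, move +1, go to q2
q2 | .10[.]1.   read . → write 1, move +1, go to q0
q0 | .101[1].   read 1 → write 1, move +1, go to q1
q1 | .1011[.]
No transition is defined for (q1, .); M halts in state q1.

q1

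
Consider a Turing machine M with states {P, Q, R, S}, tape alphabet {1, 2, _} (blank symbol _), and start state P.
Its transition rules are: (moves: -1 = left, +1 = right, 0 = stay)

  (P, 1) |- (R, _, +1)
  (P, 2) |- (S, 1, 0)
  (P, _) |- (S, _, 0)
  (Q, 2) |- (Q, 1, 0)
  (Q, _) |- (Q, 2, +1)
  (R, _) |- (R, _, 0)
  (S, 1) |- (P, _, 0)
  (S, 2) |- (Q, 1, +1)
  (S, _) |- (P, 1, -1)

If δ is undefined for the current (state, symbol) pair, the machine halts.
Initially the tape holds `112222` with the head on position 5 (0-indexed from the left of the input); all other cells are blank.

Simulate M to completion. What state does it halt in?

state=P head=5 tape=11222[2]   (P,2)→(S,1,0)
state=S head=5 tape=11222[1]   (S,1)→(P,_,0)
state=P head=5 tape=11222[_]   (P,_)→(S,_,0)
state=S head=5 tape=11222[_]   (S,_)→(P,1,-1)
state=P head=4 tape=1122[2]1   (P,2)→(S,1,0)
state=S head=4 tape=1122[1]1   (S,1)→(P,_,0)
state=P head=4 tape=1122[_]1   (P,_)→(S,_,0)
state=S head=4 tape=1122[_]1   (S,_)→(P,1,-1)
state=P head=3 tape=112[2]11   (P,2)→(S,1,0)
state=S head=3 tape=112[1]11   (S,1)→(P,_,0)
state=P head=3 tape=112[_]11   (P,_)→(S,_,0)
state=S head=3 tape=112[_]11   (S,_)→(P,1,-1)
state=P head=2 tape=11[2]111   (P,2)→(S,1,0)
state=S head=2 tape=11[1]111   (S,1)→(P,_,0)
state=P head=2 tape=11[_]111   (P,_)→(S,_,0)
state=S head=2 tape=11[_]111   (S,_)→(P,1,-1)
state=P head=1 tape=1[1]1111   (P,1)→(R,_,+1)
state=R head=2 tape=1_[1]111
No transition is defined for (R, 1); M halts in state R.

R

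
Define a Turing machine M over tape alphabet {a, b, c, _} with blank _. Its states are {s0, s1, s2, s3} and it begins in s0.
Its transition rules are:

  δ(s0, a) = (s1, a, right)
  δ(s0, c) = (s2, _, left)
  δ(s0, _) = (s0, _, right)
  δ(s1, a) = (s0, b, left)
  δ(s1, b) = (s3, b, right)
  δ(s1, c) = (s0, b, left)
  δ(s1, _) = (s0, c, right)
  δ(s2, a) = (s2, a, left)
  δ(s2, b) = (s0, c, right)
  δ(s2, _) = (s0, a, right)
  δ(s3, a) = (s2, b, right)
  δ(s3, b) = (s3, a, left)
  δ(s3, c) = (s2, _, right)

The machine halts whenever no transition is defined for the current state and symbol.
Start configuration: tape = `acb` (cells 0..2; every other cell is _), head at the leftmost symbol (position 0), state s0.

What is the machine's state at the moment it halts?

s3

s0 | [a]cb_   read a → write a, move right, go to s1
s1 | a[c]b_   read c → write b, move left, go to s0
s0 | [a]bb_   read a → write a, move right, go to s1
s1 | a[b]b_   read b → write b, move right, go to s3
s3 | ab[b]_   read b → write a, move left, go to s3
s3 | a[b]a_   read b → write a, move left, go to s3
s3 | [a]aa_   read a → write b, move right, go to s2
s2 | b[a]a_   read a → write a, move left, go to s2
s2 | [b]aa_   read b → write c, move right, go to s0
s0 | c[a]a_   read a → write a, move right, go to s1
s1 | ca[a]_   read a → write b, move left, go to s0
s0 | c[a]b_   read a → write a, move right, go to s1
s1 | ca[b]_   read b → write b, move right, go to s3
s3 | cab[_]
No transition is defined for (s3, _); M halts in state s3.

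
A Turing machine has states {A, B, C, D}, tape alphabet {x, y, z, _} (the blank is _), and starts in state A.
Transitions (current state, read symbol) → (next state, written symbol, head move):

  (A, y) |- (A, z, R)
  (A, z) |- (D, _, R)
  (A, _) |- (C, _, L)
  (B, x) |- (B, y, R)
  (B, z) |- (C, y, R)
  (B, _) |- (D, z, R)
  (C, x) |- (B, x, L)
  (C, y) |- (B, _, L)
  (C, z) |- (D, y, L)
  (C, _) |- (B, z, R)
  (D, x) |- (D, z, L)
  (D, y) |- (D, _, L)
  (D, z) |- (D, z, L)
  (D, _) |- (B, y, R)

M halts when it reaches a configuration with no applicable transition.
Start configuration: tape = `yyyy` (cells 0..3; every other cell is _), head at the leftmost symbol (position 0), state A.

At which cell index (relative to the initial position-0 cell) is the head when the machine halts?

1

A | __[y]yyy_   read y → write z, move R, go to A
A | __z[y]yy_   read y → write z, move R, go to A
A | __zz[y]y_   read y → write z, move R, go to A
A | __zzz[y]_   read y → write z, move R, go to A
A | __zzzz[_]   read _ → write _, move L, go to C
C | __zzz[z]_   read z → write y, move L, go to D
D | __zz[z]y_   read z → write z, move L, go to D
D | __z[z]zy_   read z → write z, move L, go to D
D | __[z]zzy_   read z → write z, move L, go to D
D | _[_]zzzy_   read _ → write y, move R, go to B
B | _y[z]zzy_   read z → write y, move R, go to C
C | _yy[z]zy_   read z → write y, move L, go to D
D | _y[y]yzy_   read y → write _, move L, go to D
D | _[y]_yzy_   read y → write _, move L, go to D
D | [_]__yzy_   read _ → write y, move R, go to B
B | y[_]_yzy_   read _ → write z, move R, go to D
D | yz[_]yzy_   read _ → write y, move R, go to B
B | yzy[y]zy_
At halt the head is at cell 1.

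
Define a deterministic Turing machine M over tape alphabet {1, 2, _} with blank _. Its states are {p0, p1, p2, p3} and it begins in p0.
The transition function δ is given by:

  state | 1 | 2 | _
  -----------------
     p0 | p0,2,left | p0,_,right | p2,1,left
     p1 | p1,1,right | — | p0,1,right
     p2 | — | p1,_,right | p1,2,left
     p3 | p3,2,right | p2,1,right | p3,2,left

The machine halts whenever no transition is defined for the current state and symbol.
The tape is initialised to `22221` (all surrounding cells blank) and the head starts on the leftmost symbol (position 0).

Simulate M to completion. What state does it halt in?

p2

state=p0 head=0 tape=[2]2221   (p0,2)→(p0,_,right)
state=p0 head=1 tape=_[2]221   (p0,2)→(p0,_,right)
state=p0 head=2 tape=__[2]21   (p0,2)→(p0,_,right)
state=p0 head=3 tape=___[2]1   (p0,2)→(p0,_,right)
state=p0 head=4 tape=____[1]   (p0,1)→(p0,2,left)
state=p0 head=3 tape=___[_]2   (p0,_)→(p2,1,left)
state=p2 head=2 tape=__[_]12   (p2,_)→(p1,2,left)
state=p1 head=1 tape=_[_]212   (p1,_)→(p0,1,right)
state=p0 head=2 tape=_1[2]12   (p0,2)→(p0,_,right)
state=p0 head=3 tape=_1_[1]2   (p0,1)→(p0,2,left)
state=p0 head=2 tape=_1[_]22   (p0,_)→(p2,1,left)
state=p2 head=1 tape=_[1]122
No transition is defined for (p2, 1); M halts in state p2.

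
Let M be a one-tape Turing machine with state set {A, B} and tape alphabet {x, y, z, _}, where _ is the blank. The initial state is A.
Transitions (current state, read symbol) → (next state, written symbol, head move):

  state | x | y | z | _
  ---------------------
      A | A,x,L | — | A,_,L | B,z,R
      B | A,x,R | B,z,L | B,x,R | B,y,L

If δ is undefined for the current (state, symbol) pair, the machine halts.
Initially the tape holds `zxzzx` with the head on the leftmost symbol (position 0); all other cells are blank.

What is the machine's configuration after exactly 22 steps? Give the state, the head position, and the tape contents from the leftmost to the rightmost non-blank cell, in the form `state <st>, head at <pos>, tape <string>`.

state A, head at -2, tape xzx_x_zx

state=A head=0 tape=___[z]xzzx   (A,z)→(A,_,L)
state=A head=-1 tape=__[_]_xzzx   (A,_)→(B,z,R)
state=B head=0 tape=__z[_]xzzx   (B,_)→(B,y,L)
state=B head=-1 tape=__[z]yxzzx   (B,z)→(B,x,R)
state=B head=0 tape=__x[y]xzzx   (B,y)→(B,z,L)
state=B head=-1 tape=__[x]zxzzx   (B,x)→(A,x,R)
state=A head=0 tape=__x[z]xzzx   (A,z)→(A,_,L)
state=A head=-1 tape=__[x]_xzzx   (A,x)→(A,x,L)
state=A head=-2 tape=_[_]x_xzzx   (A,_)→(B,z,R)
state=B head=-1 tape=_z[x]_xzzx   (B,x)→(A,x,R)
state=A head=0 tape=_zx[_]xzzx   (A,_)→(B,z,R)
state=B head=1 tape=_zxz[x]zzx   (B,x)→(A,x,R)
state=A head=2 tape=_zxzx[z]zx   (A,z)→(A,_,L)
state=A head=1 tape=_zxz[x]_zx   (A,x)→(A,x,L)
state=A head=0 tape=_zx[z]x_zx   (A,z)→(A,_,L)
state=A head=-1 tape=_z[x]_x_zx   (A,x)→(A,x,L)
state=A head=-2 tape=_[z]x_x_zx   (A,z)→(A,_,L)
state=A head=-3 tape=[_]_x_x_zx   (A,_)→(B,z,R)
state=B head=-2 tape=z[_]x_x_zx   (B,_)→(B,y,L)
state=B head=-3 tape=[z]yx_x_zx   (B,z)→(B,x,R)
state=B head=-2 tape=x[y]x_x_zx   (B,y)→(B,z,L)
state=B head=-3 tape=[x]zx_x_zx   (B,x)→(A,x,R)
state=A head=-2 tape=x[z]x_x_zx
After 22 steps: state A, head at -2, tape xzx_x_zx.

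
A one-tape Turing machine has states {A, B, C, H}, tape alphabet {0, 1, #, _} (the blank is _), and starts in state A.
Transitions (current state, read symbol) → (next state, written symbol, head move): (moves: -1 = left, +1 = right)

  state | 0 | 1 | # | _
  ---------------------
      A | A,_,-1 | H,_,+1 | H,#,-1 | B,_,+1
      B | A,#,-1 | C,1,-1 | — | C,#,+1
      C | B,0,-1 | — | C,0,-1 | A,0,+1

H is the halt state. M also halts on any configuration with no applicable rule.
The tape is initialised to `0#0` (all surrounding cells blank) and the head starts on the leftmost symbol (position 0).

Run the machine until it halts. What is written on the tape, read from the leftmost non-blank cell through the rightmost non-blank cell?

#__0

A | __[0]#0   read 0 → write _, move -1, go to A
A | _[_]_#0   read _ → write _, move +1, go to B
B | __[_]#0   read _ → write #, move +1, go to C
C | __#[#]0   read # → write 0, move -1, go to C
C | __[#]00   read # → write 0, move -1, go to C
C | _[_]000   read _ → write 0, move +1, go to A
A | _0[0]00   read 0 → write _, move -1, go to A
A | _[0]_00   read 0 → write _, move -1, go to A
A | [_]__00   read _ → write _, move +1, go to B
B | _[_]_00   read _ → write #, move +1, go to C
C | _#[_]00   read _ → write 0, move +1, go to A
A | _#0[0]0   read 0 → write _, move -1, go to A
A | _#[0]_0   read 0 → write _, move -1, go to A
A | _[#]__0   read # → write #, move -1, go to H
H | [_]#__0
The non-blank tape span at halt is #__0.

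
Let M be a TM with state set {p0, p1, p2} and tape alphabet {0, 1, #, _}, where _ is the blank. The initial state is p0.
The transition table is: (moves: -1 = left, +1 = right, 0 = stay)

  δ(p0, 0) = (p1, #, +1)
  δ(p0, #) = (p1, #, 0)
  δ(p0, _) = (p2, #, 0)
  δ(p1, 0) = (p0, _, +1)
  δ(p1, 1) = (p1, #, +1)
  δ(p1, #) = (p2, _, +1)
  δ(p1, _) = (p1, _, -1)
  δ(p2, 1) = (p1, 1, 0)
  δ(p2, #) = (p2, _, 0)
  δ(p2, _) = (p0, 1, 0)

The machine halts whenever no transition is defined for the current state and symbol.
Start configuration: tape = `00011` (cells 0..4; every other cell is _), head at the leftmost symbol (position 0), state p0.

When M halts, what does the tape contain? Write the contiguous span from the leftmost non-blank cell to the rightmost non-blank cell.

p0 | [0]0011_   read 0 → write #, move +1, go to p1
p1 | #[0]011_   read 0 → write _, move +1, go to p0
p0 | #_[0]11_   read 0 → write #, move +1, go to p1
p1 | #_#[1]1_   read 1 → write #, move +1, go to p1
p1 | #_##[1]_   read 1 → write #, move +1, go to p1
p1 | #_###[_]   read _ → write _, move -1, go to p1
p1 | #_##[#]_   read # → write _, move +1, go to p2
p2 | #_##_[_]   read _ → write 1, move 0, go to p0
p0 | #_##_[1]
The non-blank tape span at halt is #_##_1.

#_##_1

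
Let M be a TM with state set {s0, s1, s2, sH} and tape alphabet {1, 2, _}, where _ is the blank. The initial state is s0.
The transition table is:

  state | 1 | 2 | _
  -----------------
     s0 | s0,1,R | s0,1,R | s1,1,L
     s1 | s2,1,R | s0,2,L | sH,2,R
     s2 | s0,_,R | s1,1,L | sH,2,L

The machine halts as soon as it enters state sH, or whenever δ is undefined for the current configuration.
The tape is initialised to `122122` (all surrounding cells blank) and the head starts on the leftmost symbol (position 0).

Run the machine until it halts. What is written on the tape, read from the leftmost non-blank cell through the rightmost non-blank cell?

state=s0 head=0 tape=[1]22122__   (s0,1)→(s0,1,R)
state=s0 head=1 tape=1[2]2122__   (s0,2)→(s0,1,R)
state=s0 head=2 tape=11[2]122__   (s0,2)→(s0,1,R)
state=s0 head=3 tape=111[1]22__   (s0,1)→(s0,1,R)
state=s0 head=4 tape=1111[2]2__   (s0,2)→(s0,1,R)
state=s0 head=5 tape=11111[2]__   (s0,2)→(s0,1,R)
state=s0 head=6 tape=111111[_]_   (s0,_)→(s1,1,L)
state=s1 head=5 tape=11111[1]1_   (s1,1)→(s2,1,R)
state=s2 head=6 tape=111111[1]_   (s2,1)→(s0,_,R)
state=s0 head=7 tape=111111_[_]   (s0,_)→(s1,1,L)
state=s1 head=6 tape=111111[_]1   (s1,_)→(sH,2,R)
state=sH head=7 tape=1111112[1]
The non-blank tape span at halt is 11111121.

11111121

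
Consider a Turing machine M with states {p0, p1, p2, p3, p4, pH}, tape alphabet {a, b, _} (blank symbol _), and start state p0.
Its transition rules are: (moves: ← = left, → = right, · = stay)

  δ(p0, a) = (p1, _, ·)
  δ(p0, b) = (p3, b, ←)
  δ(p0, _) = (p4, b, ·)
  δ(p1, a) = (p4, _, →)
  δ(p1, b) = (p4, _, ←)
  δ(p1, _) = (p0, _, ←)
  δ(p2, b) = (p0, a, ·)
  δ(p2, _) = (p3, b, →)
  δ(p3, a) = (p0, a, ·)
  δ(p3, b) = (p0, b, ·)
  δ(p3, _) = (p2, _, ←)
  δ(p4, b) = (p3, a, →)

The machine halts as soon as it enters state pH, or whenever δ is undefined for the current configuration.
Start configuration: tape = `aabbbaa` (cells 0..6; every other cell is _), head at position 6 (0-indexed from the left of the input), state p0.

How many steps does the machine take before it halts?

p0 | _aabbba[a]   read a → write _, move ·, go to p1
p1 | _aabbba[_]   read _ → write _, move ←, go to p0
p0 | _aabbb[a]_   read a → write _, move ·, go to p1
p1 | _aabbb[_]_   read _ → write _, move ←, go to p0
p0 | _aabb[b]__   read b → write b, move ←, go to p3
p3 | _aab[b]b__   read b → write b, move ·, go to p0
p0 | _aab[b]b__   read b → write b, move ←, go to p3
p3 | _aa[b]bb__   read b → write b, move ·, go to p0
p0 | _aa[b]bb__   read b → write b, move ←, go to p3
p3 | _a[a]bbb__   read a → write a, move ·, go to p0
p0 | _a[a]bbb__   read a → write _, move ·, go to p1
p1 | _a[_]bbb__   read _ → write _, move ←, go to p0
p0 | _[a]_bbb__   read a → write _, move ·, go to p1
p1 | _[_]_bbb__   read _ → write _, move ←, go to p0
p0 | [_]__bbb__   read _ → write b, move ·, go to p4
p4 | [b]__bbb__   read b → write a, move →, go to p3
p3 | a[_]_bbb__   read _ → write _, move ←, go to p2
p2 | [a]__bbb__
M halts after 17 transitions.

17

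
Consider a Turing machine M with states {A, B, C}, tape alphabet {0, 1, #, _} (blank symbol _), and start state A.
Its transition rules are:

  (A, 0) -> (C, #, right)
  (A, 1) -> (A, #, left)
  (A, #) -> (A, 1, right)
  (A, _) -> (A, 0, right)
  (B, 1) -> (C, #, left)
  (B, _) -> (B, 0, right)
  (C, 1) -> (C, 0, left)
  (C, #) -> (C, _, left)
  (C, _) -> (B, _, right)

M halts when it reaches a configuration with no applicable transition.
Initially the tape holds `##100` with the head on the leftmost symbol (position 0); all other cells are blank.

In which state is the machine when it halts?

C

A | _[#]#100   read # → write 1, move right, go to A
A | _1[#]100   read # → write 1, move right, go to A
A | _11[1]00   read 1 → write #, move left, go to A
A | _1[1]#00   read 1 → write #, move left, go to A
A | _[1]##00   read 1 → write #, move left, go to A
A | [_]###00   read _ → write 0, move right, go to A
A | 0[#]##00   read # → write 1, move right, go to A
A | 01[#]#00   read # → write 1, move right, go to A
A | 011[#]00   read # → write 1, move right, go to A
A | 0111[0]0   read 0 → write #, move right, go to C
C | 0111#[0]
No transition is defined for (C, 0); M halts in state C.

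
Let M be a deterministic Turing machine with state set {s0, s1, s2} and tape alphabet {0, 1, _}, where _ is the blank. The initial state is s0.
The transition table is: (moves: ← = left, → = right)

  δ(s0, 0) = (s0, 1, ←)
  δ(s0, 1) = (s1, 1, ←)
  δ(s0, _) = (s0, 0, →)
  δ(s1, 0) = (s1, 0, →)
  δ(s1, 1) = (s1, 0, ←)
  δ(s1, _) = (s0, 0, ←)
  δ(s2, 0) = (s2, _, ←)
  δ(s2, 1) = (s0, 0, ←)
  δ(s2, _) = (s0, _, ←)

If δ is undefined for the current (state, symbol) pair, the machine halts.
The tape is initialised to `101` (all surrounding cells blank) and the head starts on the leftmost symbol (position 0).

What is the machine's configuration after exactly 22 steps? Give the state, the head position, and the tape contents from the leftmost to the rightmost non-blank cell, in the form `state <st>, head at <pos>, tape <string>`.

state s0, head at 2, tape 0000000

state=s0 head=0 tape=___[1]01_   (s0,1)→(s1,1,←)
state=s1 head=-1 tape=__[_]101_   (s1,_)→(s0,0,←)
state=s0 head=-2 tape=_[_]0101_   (s0,_)→(s0,0,→)
state=s0 head=-1 tape=_0[0]101_   (s0,0)→(s0,1,←)
state=s0 head=-2 tape=_[0]1101_   (s0,0)→(s0,1,←)
state=s0 head=-3 tape=[_]11101_   (s0,_)→(s0,0,→)
state=s0 head=-2 tape=0[1]1101_   (s0,1)→(s1,1,←)
state=s1 head=-3 tape=[0]11101_   (s1,0)→(s1,0,→)
state=s1 head=-2 tape=0[1]1101_   (s1,1)→(s1,0,←)
state=s1 head=-3 tape=[0]01101_   (s1,0)→(s1,0,→)
state=s1 head=-2 tape=0[0]1101_   (s1,0)→(s1,0,→)
state=s1 head=-1 tape=00[1]101_   (s1,1)→(s1,0,←)
state=s1 head=-2 tape=0[0]0101_   (s1,0)→(s1,0,→)
state=s1 head=-1 tape=00[0]101_   (s1,0)→(s1,0,→)
state=s1 head=0 tape=000[1]01_   (s1,1)→(s1,0,←)
state=s1 head=-1 tape=00[0]001_   (s1,0)→(s1,0,→)
state=s1 head=0 tape=000[0]01_   (s1,0)→(s1,0,→)
state=s1 head=1 tape=0000[0]1_   (s1,0)→(s1,0,→)
state=s1 head=2 tape=00000[1]_   (s1,1)→(s1,0,←)
state=s1 head=1 tape=0000[0]0_   (s1,0)→(s1,0,→)
state=s1 head=2 tape=00000[0]_   (s1,0)→(s1,0,→)
state=s1 head=3 tape=000000[_]   (s1,_)→(s0,0,←)
state=s0 head=2 tape=00000[0]0
After 22 steps: state s0, head at 2, tape 0000000.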